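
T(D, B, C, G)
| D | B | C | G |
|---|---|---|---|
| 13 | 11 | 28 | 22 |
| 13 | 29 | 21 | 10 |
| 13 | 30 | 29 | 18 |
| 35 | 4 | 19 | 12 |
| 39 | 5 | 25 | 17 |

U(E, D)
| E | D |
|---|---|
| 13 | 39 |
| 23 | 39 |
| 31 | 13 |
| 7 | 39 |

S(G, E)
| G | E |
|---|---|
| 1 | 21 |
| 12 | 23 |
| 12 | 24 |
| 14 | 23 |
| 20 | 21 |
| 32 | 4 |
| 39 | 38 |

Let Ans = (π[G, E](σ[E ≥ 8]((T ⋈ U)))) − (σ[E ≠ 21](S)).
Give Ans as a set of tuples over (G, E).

{(10, 31), (17, 13), (17, 23), (18, 31), (22, 31)}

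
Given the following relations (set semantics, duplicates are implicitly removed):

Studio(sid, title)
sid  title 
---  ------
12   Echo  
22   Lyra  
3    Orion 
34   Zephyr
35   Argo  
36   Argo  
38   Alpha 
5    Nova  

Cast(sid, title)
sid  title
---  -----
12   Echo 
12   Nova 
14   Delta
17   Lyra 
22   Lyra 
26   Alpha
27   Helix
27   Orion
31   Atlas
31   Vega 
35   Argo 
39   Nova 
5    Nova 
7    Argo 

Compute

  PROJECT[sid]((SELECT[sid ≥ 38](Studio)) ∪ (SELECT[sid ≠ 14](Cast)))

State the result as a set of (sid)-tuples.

{12, 17, 22, 26, 27, 31, 35, 38, 39, 5, 7}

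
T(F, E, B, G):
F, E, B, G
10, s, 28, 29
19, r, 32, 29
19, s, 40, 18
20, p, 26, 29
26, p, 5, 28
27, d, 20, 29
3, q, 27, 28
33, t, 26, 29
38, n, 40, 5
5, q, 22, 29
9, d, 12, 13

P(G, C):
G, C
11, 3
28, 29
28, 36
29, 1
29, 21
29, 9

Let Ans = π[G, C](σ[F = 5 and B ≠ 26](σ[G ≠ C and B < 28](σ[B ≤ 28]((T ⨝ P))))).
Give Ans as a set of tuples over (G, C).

Natural join on G: {(10, s, 28, 29, 1), (10, s, 28, 29, 21), (10, s, 28, 29, 9), (19, r, 32, 29, 1), (19, r, 32, 29, 21), (19, r, 32, 29, 9), (20, p, 26, 29, 1), (20, p, 26, 29, 21), (20, p, 26, 29, 9), (26, p, 5, 28, 29), (26, p, 5, 28, 36), (27, d, 20, 29, 1), (27, d, 20, 29, 21), (27, d, 20, 29, 9), (3, q, 27, 28, 29), (3, q, 27, 28, 36), (33, t, 26, 29, 1), (33, t, 26, 29, 21), (33, t, 26, 29, 9), (5, q, 22, 29, 1), (5, q, 22, 29, 21), (5, q, 22, 29, 9)}
Filtering on B ≤ 28 leaves {(10, s, 28, 29, 1), (10, s, 28, 29, 21), (10, s, 28, 29, 9), (20, p, 26, 29, 1), (20, p, 26, 29, 21), (20, p, 26, 29, 9), (26, p, 5, 28, 29), (26, p, 5, 28, 36), (27, d, 20, 29, 1), (27, d, 20, 29, 21), (27, d, 20, 29, 9), (3, q, 27, 28, 29), (3, q, 27, 28, 36), (33, t, 26, 29, 1), (33, t, 26, 29, 21), (33, t, 26, 29, 9), (5, q, 22, 29, 1), (5, q, 22, 29, 21), (5, q, 22, 29, 9)}.
Filtering on G ≠ C and B < 28 leaves {(20, p, 26, 29, 1), (20, p, 26, 29, 21), (20, p, 26, 29, 9), (26, p, 5, 28, 29), (26, p, 5, 28, 36), (27, d, 20, 29, 1), (27, d, 20, 29, 21), (27, d, 20, 29, 9), (3, q, 27, 28, 29), (3, q, 27, 28, 36), (33, t, 26, 29, 1), (33, t, 26, 29, 21), (33, t, 26, 29, 9), (5, q, 22, 29, 1), (5, q, 22, 29, 21), (5, q, 22, 29, 9)}.
Filtering on F = 5 and B ≠ 26 leaves {(5, q, 22, 29, 1), (5, q, 22, 29, 21), (5, q, 22, 29, 9)}.
Projecting to G, C: {(29, 1), (29, 21), (29, 9)}

{(29, 1), (29, 21), (29, 9)}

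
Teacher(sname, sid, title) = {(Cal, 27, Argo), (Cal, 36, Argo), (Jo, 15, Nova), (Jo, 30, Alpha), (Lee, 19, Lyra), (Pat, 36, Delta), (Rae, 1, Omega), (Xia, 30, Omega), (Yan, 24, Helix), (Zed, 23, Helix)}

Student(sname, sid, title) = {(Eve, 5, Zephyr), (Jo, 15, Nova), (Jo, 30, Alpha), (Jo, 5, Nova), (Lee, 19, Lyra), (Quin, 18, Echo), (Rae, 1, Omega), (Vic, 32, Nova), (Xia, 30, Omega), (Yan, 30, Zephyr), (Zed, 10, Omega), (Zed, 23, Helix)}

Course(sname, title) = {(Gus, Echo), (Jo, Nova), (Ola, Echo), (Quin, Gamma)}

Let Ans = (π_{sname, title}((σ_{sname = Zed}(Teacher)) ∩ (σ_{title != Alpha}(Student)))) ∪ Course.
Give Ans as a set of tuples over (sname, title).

{(Gus, Echo), (Jo, Nova), (Ola, Echo), (Quin, Gamma), (Zed, Helix)}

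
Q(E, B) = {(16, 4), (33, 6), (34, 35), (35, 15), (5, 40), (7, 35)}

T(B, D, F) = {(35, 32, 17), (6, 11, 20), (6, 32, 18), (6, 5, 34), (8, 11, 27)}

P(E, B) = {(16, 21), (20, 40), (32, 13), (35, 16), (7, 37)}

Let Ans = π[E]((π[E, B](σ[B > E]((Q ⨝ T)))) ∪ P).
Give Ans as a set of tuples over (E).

Natural join on B: {(33, 6, 11, 20), (33, 6, 32, 18), (33, 6, 5, 34), (34, 35, 32, 17), (7, 35, 32, 17)}
σ[B > E]: keep tuples satisfying B > E → {(34, 35, 32, 17), (7, 35, 32, 17)}
Projecting to E, B: {(34, 35), (7, 35)}
Taking the union: {(16, 21), (20, 40), (32, 13), (34, 35), (35, 16), (7, 35), (7, 37)}
Projecting to E (1 duplicate(s) eliminated): {16, 20, 32, 34, 35, 7}

{16, 20, 32, 34, 35, 7}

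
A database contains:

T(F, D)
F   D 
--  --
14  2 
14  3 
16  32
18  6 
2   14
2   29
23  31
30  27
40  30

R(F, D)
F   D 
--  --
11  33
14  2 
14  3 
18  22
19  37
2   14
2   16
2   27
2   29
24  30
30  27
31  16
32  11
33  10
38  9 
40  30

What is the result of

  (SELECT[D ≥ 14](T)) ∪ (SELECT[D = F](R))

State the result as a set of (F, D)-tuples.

{(16, 32), (2, 14), (2, 29), (23, 31), (30, 27), (40, 30)}

Filtering on D ≥ 14 leaves {(16, 32), (2, 14), (2, 29), (23, 31), (30, 27), (40, 30)}.
Filtering on D = F leaves {}.
Union: {(16, 32), (2, 14), (2, 29), (23, 31), (30, 27), (40, 30)} with {} → {(16, 32), (2, 14), (2, 29), (23, 31), (30, 27), (40, 30)}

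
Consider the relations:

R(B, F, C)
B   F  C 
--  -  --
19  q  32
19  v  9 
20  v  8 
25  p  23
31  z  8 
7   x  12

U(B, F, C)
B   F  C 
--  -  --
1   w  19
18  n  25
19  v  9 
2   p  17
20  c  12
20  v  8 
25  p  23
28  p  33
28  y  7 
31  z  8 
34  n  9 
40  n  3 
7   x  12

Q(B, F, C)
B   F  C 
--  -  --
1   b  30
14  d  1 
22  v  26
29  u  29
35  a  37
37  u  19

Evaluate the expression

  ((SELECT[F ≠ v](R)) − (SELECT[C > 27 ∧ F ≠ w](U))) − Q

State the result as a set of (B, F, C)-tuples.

{(19, q, 32), (25, p, 23), (31, z, 8), (7, x, 12)}

Apply σ_{F ≠ v}; surviving tuples: {(19, q, 32), (25, p, 23), (31, z, 8), (7, x, 12)}
Apply σ_{C > 27 ∧ F ≠ w}; surviving tuples: {(28, p, 33)}
Taking the difference: {(19, q, 32), (25, p, 23), (31, z, 8), (7, x, 12)}
Taking the difference: {(19, q, 32), (25, p, 23), (31, z, 8), (7, x, 12)}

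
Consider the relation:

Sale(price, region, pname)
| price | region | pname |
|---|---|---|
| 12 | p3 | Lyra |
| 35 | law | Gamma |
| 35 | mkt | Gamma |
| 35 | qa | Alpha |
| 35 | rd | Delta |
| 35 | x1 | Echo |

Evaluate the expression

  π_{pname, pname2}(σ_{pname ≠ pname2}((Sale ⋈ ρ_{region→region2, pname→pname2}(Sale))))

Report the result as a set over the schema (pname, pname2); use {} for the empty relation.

{(Alpha, Delta), (Alpha, Echo), (Alpha, Gamma), (Delta, Alpha), (Delta, Echo), (Delta, Gamma), (Echo, Alpha), (Echo, Delta), (Echo, Gamma), (Gamma, Alpha), (Gamma, Delta), (Gamma, Echo)}

ρ[region→region2, pname→pname2]: schema becomes (price, region2, pname2); tuples unchanged.
Joining Sale and ρ_{region→region2, pname→pname2}(Sale) on price yields {(12, p3, Lyra, p3, Lyra), (35, law, Gamma, law, Gamma), (35, law, Gamma, mkt, Gamma), (35, law, Gamma, qa, Alpha), (35, law, Gamma, rd, Delta), (35, law, Gamma, x1, Echo), (35, mkt, Gamma, law, Gamma), (35, mkt, Gamma, mkt, Gamma), (35, mkt, Gamma, qa, Alpha), (35, mkt, Gamma, rd, Delta), (35, mkt, Gamma, x1, Echo), (35, qa, Alpha, law, Gamma), (35, qa, Alpha, mkt, Gamma), (35, qa, Alpha, qa, Alpha), (35, qa, Alpha, rd, Delta), (35, qa, Alpha, x1, Echo), (35, rd, Delta, law, Gamma), (35, rd, Delta, mkt, Gamma), (35, rd, Delta, qa, Alpha), (35, rd, Delta, rd, Delta), (35, rd, Delta, x1, Echo), (35, x1, Echo, law, Gamma), (35, x1, Echo, mkt, Gamma), (35, x1, Echo, qa, Alpha), (35, x1, Echo, rd, Delta), (35, x1, Echo, x1, Echo)}.
Selection pname ≠ pname2: {(35, law, Gamma, qa, Alpha), (35, law, Gamma, rd, Delta), (35, law, Gamma, x1, Echo), (35, mkt, Gamma, qa, Alpha), (35, mkt, Gamma, rd, Delta), (35, mkt, Gamma, x1, Echo), (35, qa, Alpha, law, Gamma), (35, qa, Alpha, mkt, Gamma), (35, qa, Alpha, rd, Delta), (35, qa, Alpha, x1, Echo), (35, rd, Delta, law, Gamma), (35, rd, Delta, mkt, Gamma), (35, rd, Delta, qa, Alpha), (35, rd, Delta, x1, Echo), (35, x1, Echo, law, Gamma), (35, x1, Echo, mkt, Gamma), (35, x1, Echo, qa, Alpha), (35, x1, Echo, rd, Delta)}
Projecting to pname, pname2 (6 duplicate(s) eliminated): {(Alpha, Delta), (Alpha, Echo), (Alpha, Gamma), (Delta, Alpha), (Delta, Echo), (Delta, Gamma), (Echo, Alpha), (Echo, Delta), (Echo, Gamma), (Gamma, Alpha), (Gamma, Delta), (Gamma, Echo)}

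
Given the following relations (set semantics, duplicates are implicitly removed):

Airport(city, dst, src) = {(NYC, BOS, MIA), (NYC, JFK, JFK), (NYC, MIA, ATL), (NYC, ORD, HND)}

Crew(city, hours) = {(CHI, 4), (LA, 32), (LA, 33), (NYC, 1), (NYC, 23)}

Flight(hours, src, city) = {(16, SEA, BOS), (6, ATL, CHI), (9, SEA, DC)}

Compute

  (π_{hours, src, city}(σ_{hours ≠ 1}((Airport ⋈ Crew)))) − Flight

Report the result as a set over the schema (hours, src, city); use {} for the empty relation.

Airport ⋈ Crew (natural join on city): {(NYC, BOS, MIA, 1), (NYC, BOS, MIA, 23), (NYC, JFK, JFK, 1), (NYC, JFK, JFK, 23), (NYC, MIA, ATL, 1), (NYC, MIA, ATL, 23), (NYC, ORD, HND, 1), (NYC, ORD, HND, 23)}
Selection hours ≠ 1: {(NYC, BOS, MIA, 23), (NYC, JFK, JFK, 23), (NYC, MIA, ATL, 23), (NYC, ORD, HND, 23)}
π_{hours, src, city} gives {(23, ATL, NYC), (23, HND, NYC), (23, JFK, NYC), (23, MIA, NYC)}.
Taking the difference: {(23, ATL, NYC), (23, HND, NYC), (23, JFK, NYC), (23, MIA, NYC)}

{(23, ATL, NYC), (23, HND, NYC), (23, JFK, NYC), (23, MIA, NYC)}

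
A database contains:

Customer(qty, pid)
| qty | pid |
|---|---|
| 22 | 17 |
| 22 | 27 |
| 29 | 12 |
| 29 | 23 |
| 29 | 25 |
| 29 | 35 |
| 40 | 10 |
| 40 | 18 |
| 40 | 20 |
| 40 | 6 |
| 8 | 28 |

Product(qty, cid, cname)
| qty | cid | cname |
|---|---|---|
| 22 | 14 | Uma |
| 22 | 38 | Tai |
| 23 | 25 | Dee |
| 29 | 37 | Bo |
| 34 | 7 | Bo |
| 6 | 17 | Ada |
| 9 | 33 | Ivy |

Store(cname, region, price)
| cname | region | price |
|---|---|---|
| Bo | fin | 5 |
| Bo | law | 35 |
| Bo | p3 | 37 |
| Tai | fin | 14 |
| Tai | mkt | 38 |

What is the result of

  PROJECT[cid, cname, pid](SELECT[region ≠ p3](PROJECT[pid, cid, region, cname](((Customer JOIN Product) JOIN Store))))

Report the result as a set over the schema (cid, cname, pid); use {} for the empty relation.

{(37, Bo, 12), (37, Bo, 23), (37, Bo, 25), (37, Bo, 35), (38, Tai, 17), (38, Tai, 27)}

Natural join on qty: {(22, 17, 14, Uma), (22, 17, 38, Tai), (22, 27, 14, Uma), (22, 27, 38, Tai), (29, 12, 37, Bo), (29, 23, 37, Bo), (29, 25, 37, Bo), (29, 35, 37, Bo)}
Natural join on cname: {(22, 17, 38, Tai, fin, 14), (22, 17, 38, Tai, mkt, 38), (22, 27, 38, Tai, fin, 14), (22, 27, 38, Tai, mkt, 38), (29, 12, 37, Bo, fin, 5), (29, 12, 37, Bo, law, 35), (29, 12, 37, Bo, p3, 37), (29, 23, 37, Bo, fin, 5), (29, 23, 37, Bo, law, 35), (29, 23, 37, Bo, p3, 37), (29, 25, 37, Bo, fin, 5), (29, 25, 37, Bo, law, 35), (29, 25, 37, Bo, p3, 37), (29, 35, 37, Bo, fin, 5), (29, 35, 37, Bo, law, 35), (29, 35, 37, Bo, p3, 37)}
π_{pid, cid, region, cname} gives {(12, 37, fin, Bo), (12, 37, law, Bo), (12, 37, p3, Bo), (17, 38, fin, Tai), (17, 38, mkt, Tai), (23, 37, fin, Bo), (23, 37, law, Bo), (23, 37, p3, Bo), (25, 37, fin, Bo), (25, 37, law, Bo), (25, 37, p3, Bo), (27, 38, fin, Tai), (27, 38, mkt, Tai), (35, 37, fin, Bo), (35, 37, law, Bo), (35, 37, p3, Bo)}.
Apply σ_{region ≠ p3}; surviving tuples: {(12, 37, fin, Bo), (12, 37, law, Bo), (17, 38, fin, Tai), (17, 38, mkt, Tai), (23, 37, fin, Bo), (23, 37, law, Bo), (25, 37, fin, Bo), (25, 37, law, Bo), (27, 38, fin, Tai), (27, 38, mkt, Tai), (35, 37, fin, Bo), (35, 37, law, Bo)}
π_{cid, cname, pid} gives {(37, Bo, 12), (37, Bo, 23), (37, Bo, 25), (37, Bo, 35), (38, Tai, 17), (38, Tai, 27)} (6 duplicate(s) eliminated).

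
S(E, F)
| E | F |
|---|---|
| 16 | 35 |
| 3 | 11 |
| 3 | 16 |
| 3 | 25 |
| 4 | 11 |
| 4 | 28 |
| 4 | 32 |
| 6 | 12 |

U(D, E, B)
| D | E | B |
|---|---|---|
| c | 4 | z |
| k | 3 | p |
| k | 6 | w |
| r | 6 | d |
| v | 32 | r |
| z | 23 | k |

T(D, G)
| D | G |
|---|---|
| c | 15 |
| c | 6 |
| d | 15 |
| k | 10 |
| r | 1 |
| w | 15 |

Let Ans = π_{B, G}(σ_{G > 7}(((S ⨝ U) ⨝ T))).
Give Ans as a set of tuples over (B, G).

{(p, 10), (w, 10), (z, 15)}

Joining S and U on E yields {(3, 11, k, p), (3, 16, k, p), (3, 25, k, p), (4, 11, c, z), (4, 28, c, z), (4, 32, c, z), (6, 12, k, w), (6, 12, r, d)}.
Joining (S ⨝ U) and T on D yields {(3, 11, k, p, 10), (3, 16, k, p, 10), (3, 25, k, p, 10), (4, 11, c, z, 15), (4, 11, c, z, 6), (4, 28, c, z, 15), (4, 28, c, z, 6), (4, 32, c, z, 15), (4, 32, c, z, 6), (6, 12, k, w, 10), (6, 12, r, d, 1)}.
Selection G > 7: {(3, 11, k, p, 10), (3, 16, k, p, 10), (3, 25, k, p, 10), (4, 11, c, z, 15), (4, 28, c, z, 15), (4, 32, c, z, 15), (6, 12, k, w, 10)}
π[B, G]: project onto (B, G) (4 duplicate(s) eliminated) → {(p, 10), (w, 10), (z, 15)}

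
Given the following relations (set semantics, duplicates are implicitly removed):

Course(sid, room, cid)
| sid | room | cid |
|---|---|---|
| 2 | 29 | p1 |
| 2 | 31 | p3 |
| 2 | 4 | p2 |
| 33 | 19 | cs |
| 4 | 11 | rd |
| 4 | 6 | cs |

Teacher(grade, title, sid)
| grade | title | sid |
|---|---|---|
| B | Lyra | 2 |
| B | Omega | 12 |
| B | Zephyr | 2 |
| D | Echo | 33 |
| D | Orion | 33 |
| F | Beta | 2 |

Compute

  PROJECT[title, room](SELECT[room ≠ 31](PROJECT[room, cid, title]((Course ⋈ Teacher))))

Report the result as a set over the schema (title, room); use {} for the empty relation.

Joining Course and Teacher on sid yields {(2, 29, p1, B, Lyra), (2, 29, p1, B, Zephyr), (2, 29, p1, F, Beta), (2, 31, p3, B, Lyra), (2, 31, p3, B, Zephyr), (2, 31, p3, F, Beta), (2, 4, p2, B, Lyra), (2, 4, p2, B, Zephyr), (2, 4, p2, F, Beta), (33, 19, cs, D, Echo), (33, 19, cs, D, Orion)}.
Keep only column(s) room, cid, title: {(19, cs, Echo), (19, cs, Orion), (29, p1, Beta), (29, p1, Lyra), (29, p1, Zephyr), (31, p3, Beta), (31, p3, Lyra), (31, p3, Zephyr), (4, p2, Beta), (4, p2, Lyra), (4, p2, Zephyr)}
Filtering on room ≠ 31 leaves {(19, cs, Echo), (19, cs, Orion), (29, p1, Beta), (29, p1, Lyra), (29, p1, Zephyr), (4, p2, Beta), (4, p2, Lyra), (4, p2, Zephyr)}.
Keep only column(s) title, room: {(Beta, 29), (Beta, 4), (Echo, 19), (Lyra, 29), (Lyra, 4), (Orion, 19), (Zephyr, 29), (Zephyr, 4)}

{(Beta, 29), (Beta, 4), (Echo, 19), (Lyra, 29), (Lyra, 4), (Orion, 19), (Zephyr, 29), (Zephyr, 4)}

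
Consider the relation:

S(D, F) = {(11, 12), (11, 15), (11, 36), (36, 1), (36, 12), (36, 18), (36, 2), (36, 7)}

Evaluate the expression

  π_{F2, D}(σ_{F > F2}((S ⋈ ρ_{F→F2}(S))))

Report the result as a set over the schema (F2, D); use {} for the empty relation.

ρ[F→F2]: schema becomes (D, F2); tuples unchanged.
Natural join on D: {(11, 12, 12), (11, 12, 15), (11, 12, 36), (11, 15, 12), (11, 15, 15), (11, 15, 36), (11, 36, 12), (11, 36, 15), (11, 36, 36), (36, 1, 1), (36, 1, 12), (36, 1, 18), (36, 1, 2), (36, 1, 7), (36, 12, 1), (36, 12, 12), (36, 12, 18), (36, 12, 2), (36, 12, 7), (36, 18, 1), (36, 18, 12), (36, 18, 18), (36, 18, 2), (36, 18, 7), (36, 2, 1), (36, 2, 12), (36, 2, 18), (36, 2, 2), (36, 2, 7), (36, 7, 1), (36, 7, 12), (36, 7, 18), (36, 7, 2), (36, 7, 7)}
Selection F > F2: {(11, 15, 12), (11, 36, 12), (11, 36, 15), (36, 12, 1), (36, 12, 2), (36, 12, 7), (36, 18, 1), (36, 18, 12), (36, 18, 2), (36, 18, 7), (36, 2, 1), (36, 7, 1), (36, 7, 2)}
Projecting to F2, D (7 duplicate(s) eliminated): {(1, 36), (12, 11), (12, 36), (15, 11), (2, 36), (7, 36)}

{(1, 36), (12, 11), (12, 36), (15, 11), (2, 36), (7, 36)}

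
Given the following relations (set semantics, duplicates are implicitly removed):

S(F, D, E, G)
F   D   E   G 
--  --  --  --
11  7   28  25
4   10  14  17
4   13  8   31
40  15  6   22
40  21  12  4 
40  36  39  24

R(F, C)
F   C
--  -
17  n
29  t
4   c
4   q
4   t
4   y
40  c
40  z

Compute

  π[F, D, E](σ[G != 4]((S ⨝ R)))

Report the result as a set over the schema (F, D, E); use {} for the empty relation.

S ⋈ R (natural join on F): {(4, 10, 14, 17, c), (4, 10, 14, 17, q), (4, 10, 14, 17, t), (4, 10, 14, 17, y), (4, 13, 8, 31, c), (4, 13, 8, 31, q), (4, 13, 8, 31, t), (4, 13, 8, 31, y), (40, 15, 6, 22, c), (40, 15, 6, 22, z), (40, 21, 12, 4, c), (40, 21, 12, 4, z), (40, 36, 39, 24, c), (40, 36, 39, 24, z)}
Selection G != 4: {(4, 10, 14, 17, c), (4, 10, 14, 17, q), (4, 10, 14, 17, t), (4, 10, 14, 17, y), (4, 13, 8, 31, c), (4, 13, 8, 31, q), (4, 13, 8, 31, t), (4, 13, 8, 31, y), (40, 15, 6, 22, c), (40, 15, 6, 22, z), (40, 36, 39, 24, c), (40, 36, 39, 24, z)}
Projecting to F, D, E (8 duplicate(s) eliminated): {(4, 10, 14), (4, 13, 8), (40, 15, 6), (40, 36, 39)}

{(4, 10, 14), (4, 13, 8), (40, 15, 6), (40, 36, 39)}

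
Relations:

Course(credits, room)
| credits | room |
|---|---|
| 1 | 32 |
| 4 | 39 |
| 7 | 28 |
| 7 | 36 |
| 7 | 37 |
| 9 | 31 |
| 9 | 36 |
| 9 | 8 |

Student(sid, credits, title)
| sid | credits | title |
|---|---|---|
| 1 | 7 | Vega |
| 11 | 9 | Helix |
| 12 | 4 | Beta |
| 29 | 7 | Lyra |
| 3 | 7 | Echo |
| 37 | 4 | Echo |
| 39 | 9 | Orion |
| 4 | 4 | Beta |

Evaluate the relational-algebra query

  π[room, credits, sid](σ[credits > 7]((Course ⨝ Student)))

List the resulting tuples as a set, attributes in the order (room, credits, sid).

{(31, 9, 11), (31, 9, 39), (36, 9, 11), (36, 9, 39), (8, 9, 11), (8, 9, 39)}

Natural join on credits: {(4, 39, 12, Beta), (4, 39, 37, Echo), (4, 39, 4, Beta), (7, 28, 1, Vega), (7, 28, 29, Lyra), (7, 28, 3, Echo), (7, 36, 1, Vega), (7, 36, 29, Lyra), (7, 36, 3, Echo), (7, 37, 1, Vega), (7, 37, 29, Lyra), (7, 37, 3, Echo), (9, 31, 11, Helix), (9, 31, 39, Orion), (9, 36, 11, Helix), (9, 36, 39, Orion), (9, 8, 11, Helix), (9, 8, 39, Orion)}
σ[credits > 7]: keep tuples satisfying credits > 7 → {(9, 31, 11, Helix), (9, 31, 39, Orion), (9, 36, 11, Helix), (9, 36, 39, Orion), (9, 8, 11, Helix), (9, 8, 39, Orion)}
Keep only column(s) room, credits, sid: {(31, 9, 11), (31, 9, 39), (36, 9, 11), (36, 9, 39), (8, 9, 11), (8, 9, 39)}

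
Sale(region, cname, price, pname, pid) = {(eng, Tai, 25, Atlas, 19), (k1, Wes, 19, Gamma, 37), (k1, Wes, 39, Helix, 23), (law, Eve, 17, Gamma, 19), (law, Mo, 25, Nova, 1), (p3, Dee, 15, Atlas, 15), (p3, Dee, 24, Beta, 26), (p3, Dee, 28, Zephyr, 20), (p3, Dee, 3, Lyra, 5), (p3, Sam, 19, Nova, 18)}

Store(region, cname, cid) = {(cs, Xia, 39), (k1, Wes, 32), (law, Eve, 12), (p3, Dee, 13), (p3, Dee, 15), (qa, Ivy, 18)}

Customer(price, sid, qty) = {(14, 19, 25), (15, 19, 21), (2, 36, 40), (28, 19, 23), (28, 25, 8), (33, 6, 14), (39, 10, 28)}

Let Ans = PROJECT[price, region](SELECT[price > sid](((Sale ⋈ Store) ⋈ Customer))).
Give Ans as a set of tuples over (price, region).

{(28, p3), (39, k1)}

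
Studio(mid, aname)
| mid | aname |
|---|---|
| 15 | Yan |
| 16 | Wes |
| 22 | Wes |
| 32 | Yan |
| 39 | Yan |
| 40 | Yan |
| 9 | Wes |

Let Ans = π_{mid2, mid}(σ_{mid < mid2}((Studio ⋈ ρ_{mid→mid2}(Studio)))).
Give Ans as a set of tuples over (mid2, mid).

ρ[mid→mid2]: schema becomes (mid2, aname); tuples unchanged.
Joining Studio and ρ_{mid→mid2}(Studio) on aname yields {(15, Yan, 15), (15, Yan, 32), (15, Yan, 39), (15, Yan, 40), (16, Wes, 16), (16, Wes, 22), (16, Wes, 9), (22, Wes, 16), (22, Wes, 22), (22, Wes, 9), (32, Yan, 15), (32, Yan, 32), (32, Yan, 39), (32, Yan, 40), (39, Yan, 15), (39, Yan, 32), (39, Yan, 39), (39, Yan, 40), (40, Yan, 15), (40, Yan, 32), (40, Yan, 39), (40, Yan, 40), (9, Wes, 16), (9, Wes, 22), (9, Wes, 9)}.
Selection mid < mid2: {(15, Yan, 32), (15, Yan, 39), (15, Yan, 40), (16, Wes, 22), (32, Yan, 39), (32, Yan, 40), (39, Yan, 40), (9, Wes, 16), (9, Wes, 22)}
Keep only column(s) mid2, mid: {(16, 9), (22, 16), (22, 9), (32, 15), (39, 15), (39, 32), (40, 15), (40, 32), (40, 39)}

{(16, 9), (22, 16), (22, 9), (32, 15), (39, 15), (39, 32), (40, 15), (40, 32), (40, 39)}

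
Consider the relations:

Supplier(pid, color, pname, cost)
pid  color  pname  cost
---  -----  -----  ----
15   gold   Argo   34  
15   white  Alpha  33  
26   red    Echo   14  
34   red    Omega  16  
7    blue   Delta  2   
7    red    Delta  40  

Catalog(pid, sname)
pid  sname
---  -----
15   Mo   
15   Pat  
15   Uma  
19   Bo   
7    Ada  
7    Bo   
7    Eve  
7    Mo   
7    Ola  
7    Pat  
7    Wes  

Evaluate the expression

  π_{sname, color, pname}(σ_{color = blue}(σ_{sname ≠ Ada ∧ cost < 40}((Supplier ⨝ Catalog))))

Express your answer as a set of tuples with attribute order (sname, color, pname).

Natural join on pid: {(15, gold, Argo, 34, Mo), (15, gold, Argo, 34, Pat), (15, gold, Argo, 34, Uma), (15, white, Alpha, 33, Mo), (15, white, Alpha, 33, Pat), (15, white, Alpha, 33, Uma), (7, blue, Delta, 2, Ada), (7, blue, Delta, 2, Bo), (7, blue, Delta, 2, Eve), (7, blue, Delta, 2, Mo), (7, blue, Delta, 2, Ola), (7, blue, Delta, 2, Pat), (7, blue, Delta, 2, Wes), (7, red, Delta, 40, Ada), (7, red, Delta, 40, Bo), (7, red, Delta, 40, Eve), (7, red, Delta, 40, Mo), (7, red, Delta, 40, Ola), (7, red, Delta, 40, Pat), (7, red, Delta, 40, Wes)}
Apply σ_{sname ≠ Ada ∧ cost < 40}; surviving tuples: {(15, gold, Argo, 34, Mo), (15, gold, Argo, 34, Pat), (15, gold, Argo, 34, Uma), (15, white, Alpha, 33, Mo), (15, white, Alpha, 33, Pat), (15, white, Alpha, 33, Uma), (7, blue, Delta, 2, Bo), (7, blue, Delta, 2, Eve), (7, blue, Delta, 2, Mo), (7, blue, Delta, 2, Ola), (7, blue, Delta, 2, Pat), (7, blue, Delta, 2, Wes)}
Apply σ_{color = blue}; surviving tuples: {(7, blue, Delta, 2, Bo), (7, blue, Delta, 2, Eve), (7, blue, Delta, 2, Mo), (7, blue, Delta, 2, Ola), (7, blue, Delta, 2, Pat), (7, blue, Delta, 2, Wes)}
π[sname, color, pname]: project onto (sname, color, pname) → {(Bo, blue, Delta), (Eve, blue, Delta), (Mo, blue, Delta), (Ola, blue, Delta), (Pat, blue, Delta), (Wes, blue, Delta)}

{(Bo, blue, Delta), (Eve, blue, Delta), (Mo, blue, Delta), (Ola, blue, Delta), (Pat, blue, Delta), (Wes, blue, Delta)}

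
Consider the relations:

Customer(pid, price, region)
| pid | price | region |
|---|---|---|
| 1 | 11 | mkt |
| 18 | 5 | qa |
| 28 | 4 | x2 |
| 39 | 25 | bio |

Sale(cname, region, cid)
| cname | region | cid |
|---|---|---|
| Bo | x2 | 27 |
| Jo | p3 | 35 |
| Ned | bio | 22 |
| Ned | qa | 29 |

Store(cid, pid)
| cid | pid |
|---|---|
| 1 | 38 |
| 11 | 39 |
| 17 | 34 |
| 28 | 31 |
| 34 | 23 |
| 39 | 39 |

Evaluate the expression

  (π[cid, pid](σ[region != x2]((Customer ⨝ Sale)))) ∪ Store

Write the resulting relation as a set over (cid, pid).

Customer ⋈ Sale (natural join on region): {(18, 5, qa, Ned, 29), (28, 4, x2, Bo, 27), (39, 25, bio, Ned, 22)}
Selection region != x2: {(18, 5, qa, Ned, 29), (39, 25, bio, Ned, 22)}
Projecting to cid, pid: {(22, 39), (29, 18)}
Union: {(22, 39), (29, 18)} with {(1, 38), (11, 39), (17, 34), (28, 31), (34, 23), (39, 39)} → {(1, 38), (11, 39), (17, 34), (22, 39), (28, 31), (29, 18), (34, 23), (39, 39)}

{(1, 38), (11, 39), (17, 34), (22, 39), (28, 31), (29, 18), (34, 23), (39, 39)}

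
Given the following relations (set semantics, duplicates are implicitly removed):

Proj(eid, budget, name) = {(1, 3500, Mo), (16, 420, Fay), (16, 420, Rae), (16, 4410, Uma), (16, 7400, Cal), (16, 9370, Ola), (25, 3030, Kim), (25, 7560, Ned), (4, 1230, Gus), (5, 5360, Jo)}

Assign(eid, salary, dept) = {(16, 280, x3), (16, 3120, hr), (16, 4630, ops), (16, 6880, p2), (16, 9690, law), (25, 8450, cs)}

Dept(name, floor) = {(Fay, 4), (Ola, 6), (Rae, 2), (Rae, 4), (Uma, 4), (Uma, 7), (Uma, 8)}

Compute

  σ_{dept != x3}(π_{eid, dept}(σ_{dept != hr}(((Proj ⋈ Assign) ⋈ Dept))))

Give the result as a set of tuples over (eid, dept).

Joining Proj and Assign on eid yields {(16, 420, Fay, 280, x3), (16, 420, Fay, 3120, hr), (16, 420, Fay, 4630, ops), (16, 420, Fay, 6880, p2), (16, 420, Fay, 9690, law), (16, 420, Rae, 280, x3), (16, 420, Rae, 3120, hr), (16, 420, Rae, 4630, ops), (16, 420, Rae, 6880, p2), (16, 420, Rae, 9690, law), (16, 4410, Uma, 280, x3), (16, 4410, Uma, 3120, hr), (16, 4410, Uma, 4630, ops), (16, 4410, Uma, 6880, p2), (16, 4410, Uma, 9690, law), (16, 7400, Cal, 280, x3), (16, 7400, Cal, 3120, hr), (16, 7400, Cal, 4630, ops), (16, 7400, Cal, 6880, p2), (16, 7400, Cal, 9690, law), (16, 9370, Ola, 280, x3), (16, 9370, Ola, 3120, hr), (16, 9370, Ola, 4630, ops), (16, 9370, Ola, 6880, p2), (16, 9370, Ola, 9690, law), (25, 3030, Kim, 8450, cs), (25, 7560, Ned, 8450, cs)}.
Joining (Proj ⋈ Assign) and Dept on name yields {(16, 420, Fay, 280, x3, 4), (16, 420, Fay, 3120, hr, 4), (16, 420, Fay, 4630, ops, 4), (16, 420, Fay, 6880, p2, 4), (16, 420, Fay, 9690, law, 4), (16, 420, Rae, 280, x3, 2), (16, 420, Rae, 280, x3, 4), (16, 420, Rae, 3120, hr, 2), (16, 420, Rae, 3120, hr, 4), (16, 420, Rae, 4630, ops, 2), (16, 420, Rae, 4630, ops, 4), (16, 420, Rae, 6880, p2, 2), (16, 420, Rae, 6880, p2, 4), (16, 420, Rae, 9690, law, 2), (16, 420, Rae, 9690, law, 4), (16, 4410, Uma, 280, x3, 4), (16, 4410, Uma, 280, x3, 7), (16, 4410, Uma, 280, x3, 8), (16, 4410, Uma, 3120, hr, 4), (16, 4410, Uma, 3120, hr, 7), (16, 4410, Uma, 3120, hr, 8), (16, 4410, Uma, 4630, ops, 4), (16, 4410, Uma, 4630, ops, 7), (16, 4410, Uma, 4630, ops, 8), (16, 4410, Uma, 6880, p2, 4), (16, 4410, Uma, 6880, p2, 7), (16, 4410, Uma, 6880, p2, 8), (16, 4410, Uma, 9690, law, 4), (16, 4410, Uma, 9690, law, 7), (16, 4410, Uma, 9690, law, 8), (16, 9370, Ola, 280, x3, 6), (16, 9370, Ola, 3120, hr, 6), (16, 9370, Ola, 4630, ops, 6), (16, 9370, Ola, 6880, p2, 6), (16, 9370, Ola, 9690, law, 6)}.
σ[dept != hr]: keep tuples satisfying dept != hr → {(16, 420, Fay, 280, x3, 4), (16, 420, Fay, 4630, ops, 4), (16, 420, Fay, 6880, p2, 4), (16, 420, Fay, 9690, law, 4), (16, 420, Rae, 280, x3, 2), (16, 420, Rae, 280, x3, 4), (16, 420, Rae, 4630, ops, 2), (16, 420, Rae, 4630, ops, 4), (16, 420, Rae, 6880, p2, 2), (16, 420, Rae, 6880, p2, 4), (16, 420, Rae, 9690, law, 2), (16, 420, Rae, 9690, law, 4), (16, 4410, Uma, 280, x3, 4), (16, 4410, Uma, 280, x3, 7), (16, 4410, Uma, 280, x3, 8), (16, 4410, Uma, 4630, ops, 4), (16, 4410, Uma, 4630, ops, 7), (16, 4410, Uma, 4630, ops, 8), (16, 4410, Uma, 6880, p2, 4), (16, 4410, Uma, 6880, p2, 7), (16, 4410, Uma, 6880, p2, 8), (16, 4410, Uma, 9690, law, 4), (16, 4410, Uma, 9690, law, 7), (16, 4410, Uma, 9690, law, 8), (16, 9370, Ola, 280, x3, 6), (16, 9370, Ola, 4630, ops, 6), (16, 9370, Ola, 6880, p2, 6), (16, 9370, Ola, 9690, law, 6)}
π_{eid, dept} gives {(16, law), (16, ops), (16, p2), (16, x3)} (24 duplicate(s) eliminated).
σ[dept != x3]: keep tuples satisfying dept != x3 → {(16, law), (16, ops), (16, p2)}

{(16, law), (16, ops), (16, p2)}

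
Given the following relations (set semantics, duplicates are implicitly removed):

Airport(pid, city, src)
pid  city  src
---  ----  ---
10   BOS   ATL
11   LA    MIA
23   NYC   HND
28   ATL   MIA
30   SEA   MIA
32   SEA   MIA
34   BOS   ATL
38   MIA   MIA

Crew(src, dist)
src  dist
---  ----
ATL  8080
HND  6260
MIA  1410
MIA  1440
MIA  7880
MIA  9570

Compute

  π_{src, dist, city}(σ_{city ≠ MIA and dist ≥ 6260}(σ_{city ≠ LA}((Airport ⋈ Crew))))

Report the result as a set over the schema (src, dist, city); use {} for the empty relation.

Airport ⋈ Crew (natural join on src): {(10, BOS, ATL, 8080), (11, LA, MIA, 1410), (11, LA, MIA, 1440), (11, LA, MIA, 7880), (11, LA, MIA, 9570), (23, NYC, HND, 6260), (28, ATL, MIA, 1410), (28, ATL, MIA, 1440), (28, ATL, MIA, 7880), (28, ATL, MIA, 9570), (30, SEA, MIA, 1410), (30, SEA, MIA, 1440), (30, SEA, MIA, 7880), (30, SEA, MIA, 9570), (32, SEA, MIA, 1410), (32, SEA, MIA, 1440), (32, SEA, MIA, 7880), (32, SEA, MIA, 9570), (34, BOS, ATL, 8080), (38, MIA, MIA, 1410), (38, MIA, MIA, 1440), (38, MIA, MIA, 7880), (38, MIA, MIA, 9570)}
Apply σ_{city ≠ LA}; surviving tuples: {(10, BOS, ATL, 8080), (23, NYC, HND, 6260), (28, ATL, MIA, 1410), (28, ATL, MIA, 1440), (28, ATL, MIA, 7880), (28, ATL, MIA, 9570), (30, SEA, MIA, 1410), (30, SEA, MIA, 1440), (30, SEA, MIA, 7880), (30, SEA, MIA, 9570), (32, SEA, MIA, 1410), (32, SEA, MIA, 1440), (32, SEA, MIA, 7880), (32, SEA, MIA, 9570), (34, BOS, ATL, 8080), (38, MIA, MIA, 1410), (38, MIA, MIA, 1440), (38, MIA, MIA, 7880), (38, MIA, MIA, 9570)}
Apply σ_{city ≠ MIA and dist ≥ 6260}; surviving tuples: {(10, BOS, ATL, 8080), (23, NYC, HND, 6260), (28, ATL, MIA, 7880), (28, ATL, MIA, 9570), (30, SEA, MIA, 7880), (30, SEA, MIA, 9570), (32, SEA, MIA, 7880), (32, SEA, MIA, 9570), (34, BOS, ATL, 8080)}
π_{src, dist, city} gives {(ATL, 8080, BOS), (HND, 6260, NYC), (MIA, 7880, ATL), (MIA, 7880, SEA), (MIA, 9570, ATL), (MIA, 9570, SEA)} (3 duplicate(s) eliminated).

{(ATL, 8080, BOS), (HND, 6260, NYC), (MIA, 7880, ATL), (MIA, 7880, SEA), (MIA, 9570, ATL), (MIA, 9570, SEA)}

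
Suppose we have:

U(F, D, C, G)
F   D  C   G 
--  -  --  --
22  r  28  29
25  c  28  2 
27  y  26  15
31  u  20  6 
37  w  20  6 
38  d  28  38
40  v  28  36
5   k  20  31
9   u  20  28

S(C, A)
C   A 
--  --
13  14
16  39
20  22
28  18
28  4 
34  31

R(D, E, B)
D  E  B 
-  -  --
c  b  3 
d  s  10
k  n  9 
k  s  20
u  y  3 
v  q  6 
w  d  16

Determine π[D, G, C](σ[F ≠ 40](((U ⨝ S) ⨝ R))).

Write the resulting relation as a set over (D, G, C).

Natural join on C: {(22, r, 28, 29, 18), (22, r, 28, 29, 4), (25, c, 28, 2, 18), (25, c, 28, 2, 4), (31, u, 20, 6, 22), (37, w, 20, 6, 22), (38, d, 28, 38, 18), (38, d, 28, 38, 4), (40, v, 28, 36, 18), (40, v, 28, 36, 4), (5, k, 20, 31, 22), (9, u, 20, 28, 22)}
Natural join on D: {(25, c, 28, 2, 18, b, 3), (25, c, 28, 2, 4, b, 3), (31, u, 20, 6, 22, y, 3), (37, w, 20, 6, 22, d, 16), (38, d, 28, 38, 18, s, 10), (38, d, 28, 38, 4, s, 10), (40, v, 28, 36, 18, q, 6), (40, v, 28, 36, 4, q, 6), (5, k, 20, 31, 22, n, 9), (5, k, 20, 31, 22, s, 20), (9, u, 20, 28, 22, y, 3)}
Apply σ_{F ≠ 40}; surviving tuples: {(25, c, 28, 2, 18, b, 3), (25, c, 28, 2, 4, b, 3), (31, u, 20, 6, 22, y, 3), (37, w, 20, 6, 22, d, 16), (38, d, 28, 38, 18, s, 10), (38, d, 28, 38, 4, s, 10), (5, k, 20, 31, 22, n, 9), (5, k, 20, 31, 22, s, 20), (9, u, 20, 28, 22, y, 3)}
π[D, G, C]: project onto (D, G, C) (3 duplicate(s) eliminated) → {(c, 2, 28), (d, 38, 28), (k, 31, 20), (u, 28, 20), (u, 6, 20), (w, 6, 20)}

{(c, 2, 28), (d, 38, 28), (k, 31, 20), (u, 28, 20), (u, 6, 20), (w, 6, 20)}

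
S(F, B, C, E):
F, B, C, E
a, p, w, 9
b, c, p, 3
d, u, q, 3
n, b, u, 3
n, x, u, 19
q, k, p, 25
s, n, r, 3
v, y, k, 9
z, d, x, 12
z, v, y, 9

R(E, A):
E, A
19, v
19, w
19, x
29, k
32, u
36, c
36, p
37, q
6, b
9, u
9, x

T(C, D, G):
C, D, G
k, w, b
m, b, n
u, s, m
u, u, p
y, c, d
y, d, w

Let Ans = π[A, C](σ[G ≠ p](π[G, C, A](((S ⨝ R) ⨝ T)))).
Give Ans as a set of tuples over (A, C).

Joining S and R on E yields {(a, p, w, 9, u), (a, p, w, 9, x), (n, x, u, 19, v), (n, x, u, 19, w), (n, x, u, 19, x), (v, y, k, 9, u), (v, y, k, 9, x), (z, v, y, 9, u), (z, v, y, 9, x)}.
Joining (S ⨝ R) and T on C yields {(n, x, u, 19, v, s, m), (n, x, u, 19, v, u, p), (n, x, u, 19, w, s, m), (n, x, u, 19, w, u, p), (n, x, u, 19, x, s, m), (n, x, u, 19, x, u, p), (v, y, k, 9, u, w, b), (v, y, k, 9, x, w, b), (z, v, y, 9, u, c, d), (z, v, y, 9, u, d, w), (z, v, y, 9, x, c, d), (z, v, y, 9, x, d, w)}.
Keep only column(s) G, C, A: {(b, k, u), (b, k, x), (d, y, u), (d, y, x), (m, u, v), (m, u, w), (m, u, x), (p, u, v), (p, u, w), (p, u, x), (w, y, u), (w, y, x)}
Selection G ≠ p: {(b, k, u), (b, k, x), (d, y, u), (d, y, x), (m, u, v), (m, u, w), (m, u, x), (w, y, u), (w, y, x)}
Keep only column(s) A, C (2 duplicate(s) eliminated): {(u, k), (u, y), (v, u), (w, u), (x, k), (x, u), (x, y)}

{(u, k), (u, y), (v, u), (w, u), (x, k), (x, u), (x, y)}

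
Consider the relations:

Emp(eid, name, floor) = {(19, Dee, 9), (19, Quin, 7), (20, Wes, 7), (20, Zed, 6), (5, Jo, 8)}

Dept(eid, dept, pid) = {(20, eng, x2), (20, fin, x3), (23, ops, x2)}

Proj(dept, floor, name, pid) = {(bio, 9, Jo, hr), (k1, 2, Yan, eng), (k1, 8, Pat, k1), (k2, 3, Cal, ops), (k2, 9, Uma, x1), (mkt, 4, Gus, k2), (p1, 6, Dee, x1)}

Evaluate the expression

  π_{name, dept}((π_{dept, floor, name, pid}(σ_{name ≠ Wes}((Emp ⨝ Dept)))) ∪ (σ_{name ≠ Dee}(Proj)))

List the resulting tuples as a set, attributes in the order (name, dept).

{(Cal, k2), (Gus, mkt), (Jo, bio), (Pat, k1), (Uma, k2), (Yan, k1), (Zed, eng), (Zed, fin)}

Emp ⋈ Dept (natural join on eid): {(20, Wes, 7, eng, x2), (20, Wes, 7, fin, x3), (20, Zed, 6, eng, x2), (20, Zed, 6, fin, x3)}
Selection name ≠ Wes: {(20, Zed, 6, eng, x2), (20, Zed, 6, fin, x3)}
Keep only column(s) dept, floor, name, pid: {(eng, 6, Zed, x2), (fin, 6, Zed, x3)}
Selection name ≠ Dee: {(bio, 9, Jo, hr), (k1, 2, Yan, eng), (k1, 8, Pat, k1), (k2, 3, Cal, ops), (k2, 9, Uma, x1), (mkt, 4, Gus, k2)}
Set union of the two operands is {(bio, 9, Jo, hr), (eng, 6, Zed, x2), (fin, 6, Zed, x3), (k1, 2, Yan, eng), (k1, 8, Pat, k1), (k2, 3, Cal, ops), (k2, 9, Uma, x1), (mkt, 4, Gus, k2)}.
Keep only column(s) name, dept: {(Cal, k2), (Gus, mkt), (Jo, bio), (Pat, k1), (Uma, k2), (Yan, k1), (Zed, eng), (Zed, fin)}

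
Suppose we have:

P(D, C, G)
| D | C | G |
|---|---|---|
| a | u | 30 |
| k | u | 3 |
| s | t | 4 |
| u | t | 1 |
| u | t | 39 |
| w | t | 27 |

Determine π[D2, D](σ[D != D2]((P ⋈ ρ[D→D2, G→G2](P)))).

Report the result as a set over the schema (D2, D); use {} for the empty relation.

{(a, k), (k, a), (s, u), (s, w), (u, s), (u, w), (w, s), (w, u)}

ρ[D→D2, G→G2]: schema becomes (D2, C, G2); tuples unchanged.
Natural join on C: {(a, u, 30, a, 30), (a, u, 30, k, 3), (k, u, 3, a, 30), (k, u, 3, k, 3), (s, t, 4, s, 4), (s, t, 4, u, 1), (s, t, 4, u, 39), (s, t, 4, w, 27), (u, t, 1, s, 4), (u, t, 1, u, 1), (u, t, 1, u, 39), (u, t, 1, w, 27), (u, t, 39, s, 4), (u, t, 39, u, 1), (u, t, 39, u, 39), (u, t, 39, w, 27), (w, t, 27, s, 4), (w, t, 27, u, 1), (w, t, 27, u, 39), (w, t, 27, w, 27)}
Filtering on D != D2 leaves {(a, u, 30, k, 3), (k, u, 3, a, 30), (s, t, 4, u, 1), (s, t, 4, u, 39), (s, t, 4, w, 27), (u, t, 1, s, 4), (u, t, 1, w, 27), (u, t, 39, s, 4), (u, t, 39, w, 27), (w, t, 27, s, 4), (w, t, 27, u, 1), (w, t, 27, u, 39)}.
π_{D2, D} gives {(a, k), (k, a), (s, u), (s, w), (u, s), (u, w), (w, s), (w, u)} (4 duplicate(s) eliminated).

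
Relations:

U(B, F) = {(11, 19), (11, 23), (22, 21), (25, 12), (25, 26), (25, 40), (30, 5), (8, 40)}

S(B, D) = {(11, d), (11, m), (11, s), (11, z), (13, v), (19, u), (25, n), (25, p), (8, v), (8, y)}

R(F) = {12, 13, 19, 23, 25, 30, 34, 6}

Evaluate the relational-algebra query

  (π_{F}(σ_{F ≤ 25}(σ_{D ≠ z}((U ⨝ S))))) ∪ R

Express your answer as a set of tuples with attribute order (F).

{12, 13, 19, 23, 25, 30, 34, 6}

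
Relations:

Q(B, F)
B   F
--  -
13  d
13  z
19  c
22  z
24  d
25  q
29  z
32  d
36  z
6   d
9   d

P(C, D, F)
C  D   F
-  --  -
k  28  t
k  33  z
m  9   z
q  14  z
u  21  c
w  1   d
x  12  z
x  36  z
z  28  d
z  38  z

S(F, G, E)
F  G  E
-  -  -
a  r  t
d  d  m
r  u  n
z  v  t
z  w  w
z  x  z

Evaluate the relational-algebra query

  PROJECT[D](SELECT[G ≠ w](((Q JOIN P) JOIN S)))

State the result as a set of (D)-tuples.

{1, 12, 14, 28, 33, 36, 38, 9}

Q ⋈ P (natural join on F): {(13, d, w, 1), (13, d, z, 28), (13, z, k, 33), (13, z, m, 9), (13, z, q, 14), (13, z, x, 12), (13, z, x, 36), (13, z, z, 38), (19, c, u, 21), (22, z, k, 33), (22, z, m, 9), (22, z, q, 14), (22, z, x, 12), (22, z, x, 36), (22, z, z, 38), (24, d, w, 1), (24, d, z, 28), (29, z, k, 33), (29, z, m, 9), (29, z, q, 14), (29, z, x, 12), (29, z, x, 36), (29, z, z, 38), (32, d, w, 1), (32, d, z, 28), (36, z, k, 33), (36, z, m, 9), (36, z, q, 14), (36, z, x, 12), (36, z, x, 36), (36, z, z, 38), (6, d, w, 1), (6, d, z, 28), (9, d, w, 1), (9, d, z, 28)}
(Q JOIN P) ⋈ S (natural join on F): {(13, d, w, 1, d, m), (13, d, z, 28, d, m), (13, z, k, 33, v, t), (13, z, k, 33, w, w), (13, z, k, 33, x, z), (13, z, m, 9, v, t), (13, z, m, 9, w, w), (13, z, m, 9, x, z), (13, z, q, 14, v, t), (13, z, q, 14, w, w), (13, z, q, 14, x, z), (13, z, x, 12, v, t), (13, z, x, 12, w, w), (13, z, x, 12, x, z), (13, z, x, 36, v, t), (13, z, x, 36, w, w), (13, z, x, 36, x, z), (13, z, z, 38, v, t), (13, z, z, 38, w, w), (13, z, z, 38, x, z), (22, z, k, 33, v, t), (22, z, k, 33, w, w), (22, z, k, 33, x, z), (22, z, m, 9, v, t), (22, z, m, 9, w, w), (22, z, m, 9, x, z), (22, z, q, 14, v, t), (22, z, q, 14, w, w), (22, z, q, 14, x, z), (22, z, x, 12, v, t), (22, z, x, 12, w, w), (22, z, x, 12, x, z), (22, z, x, 36, v, t), (22, z, x, 36, w, w), (22, z, x, 36, x, z), (22, z, z, 38, v, t), (22, z, z, 38, w, w), (22, z, z, 38, x, z), (24, d, w, 1, d, m), (24, d, z, 28, d, m), (29, z, k, 33, v, t), (29, z, k, 33, w, w), (29, z, k, 33, x, z), (29, z, m, 9, v, t), (29, z, m, 9, w, w), (29, z, m, 9, x, z), (29, z, q, 14, v, t), (29, z, q, 14, w, w), (29, z, q, 14, x, z), (29, z, x, 12, v, t), (29, z, x, 12, w, w), (29, z, x, 12, x, z), (29, z, x, 36, v, t), (29, z, x, 36, w, w), (29, z, x, 36, x, z), (29, z, z, 38, v, t), (29, z, z, 38, w, w), (29, z, z, 38, x, z), (32, d, w, 1, d, m), (32, d, z, 28, d, m), (36, z, k, 33, v, t), (36, z, k, 33, w, w), (36, z, k, 33, x, z), (36, z, m, 9, v, t), (36, z, m, 9, w, w), (36, z, m, 9, x, z), (36, z, q, 14, v, t), (36, z, q, 14, w, w), (36, z, q, 14, x, z), (36, z, x, 12, v, t), (36, z, x, 12, w, w), (36, z, x, 12, x, z), (36, z, x, 36, v, t), (36, z, x, 36, w, w), (36, z, x, 36, x, z), (36, z, z, 38, v, t), (36, z, z, 38, w, w), (36, z, z, 38, x, z), (6, d, w, 1, d, m), (6, d, z, 28, d, m), (9, d, w, 1, d, m), (9, d, z, 28, d, m)}
σ[G ≠ w]: keep tuples satisfying G ≠ w → {(13, d, w, 1, d, m), (13, d, z, 28, d, m), (13, z, k, 33, v, t), (13, z, k, 33, x, z), (13, z, m, 9, v, t), (13, z, m, 9, x, z), (13, z, q, 14, v, t), (13, z, q, 14, x, z), (13, z, x, 12, v, t), (13, z, x, 12, x, z), (13, z, x, 36, v, t), (13, z, x, 36, x, z), (13, z, z, 38, v, t), (13, z, z, 38, x, z), (22, z, k, 33, v, t), (22, z, k, 33, x, z), (22, z, m, 9, v, t), (22, z, m, 9, x, z), (22, z, q, 14, v, t), (22, z, q, 14, x, z), (22, z, x, 12, v, t), (22, z, x, 12, x, z), (22, z, x, 36, v, t), (22, z, x, 36, x, z), (22, z, z, 38, v, t), (22, z, z, 38, x, z), (24, d, w, 1, d, m), (24, d, z, 28, d, m), (29, z, k, 33, v, t), (29, z, k, 33, x, z), (29, z, m, 9, v, t), (29, z, m, 9, x, z), (29, z, q, 14, v, t), (29, z, q, 14, x, z), (29, z, x, 12, v, t), (29, z, x, 12, x, z), (29, z, x, 36, v, t), (29, z, x, 36, x, z), (29, z, z, 38, v, t), (29, z, z, 38, x, z), (32, d, w, 1, d, m), (32, d, z, 28, d, m), (36, z, k, 33, v, t), (36, z, k, 33, x, z), (36, z, m, 9, v, t), (36, z, m, 9, x, z), (36, z, q, 14, v, t), (36, z, q, 14, x, z), (36, z, x, 12, v, t), (36, z, x, 12, x, z), (36, z, x, 36, v, t), (36, z, x, 36, x, z), (36, z, z, 38, v, t), (36, z, z, 38, x, z), (6, d, w, 1, d, m), (6, d, z, 28, d, m), (9, d, w, 1, d, m), (9, d, z, 28, d, m)}
Keep only column(s) D (50 duplicate(s) eliminated): {1, 12, 14, 28, 33, 36, 38, 9}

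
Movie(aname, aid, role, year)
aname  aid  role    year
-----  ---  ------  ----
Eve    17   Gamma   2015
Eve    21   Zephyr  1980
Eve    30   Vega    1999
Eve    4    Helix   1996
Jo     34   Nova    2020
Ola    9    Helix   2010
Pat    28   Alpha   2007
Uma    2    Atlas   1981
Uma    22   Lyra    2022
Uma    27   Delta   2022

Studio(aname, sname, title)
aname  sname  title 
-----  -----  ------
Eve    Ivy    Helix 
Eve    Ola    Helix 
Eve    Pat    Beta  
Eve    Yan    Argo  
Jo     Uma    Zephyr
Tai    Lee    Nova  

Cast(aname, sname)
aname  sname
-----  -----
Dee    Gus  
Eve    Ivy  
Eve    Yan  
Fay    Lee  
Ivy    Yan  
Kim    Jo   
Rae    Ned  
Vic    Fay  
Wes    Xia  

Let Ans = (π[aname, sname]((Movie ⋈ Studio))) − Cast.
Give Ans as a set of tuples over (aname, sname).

{(Eve, Ola), (Eve, Pat), (Jo, Uma)}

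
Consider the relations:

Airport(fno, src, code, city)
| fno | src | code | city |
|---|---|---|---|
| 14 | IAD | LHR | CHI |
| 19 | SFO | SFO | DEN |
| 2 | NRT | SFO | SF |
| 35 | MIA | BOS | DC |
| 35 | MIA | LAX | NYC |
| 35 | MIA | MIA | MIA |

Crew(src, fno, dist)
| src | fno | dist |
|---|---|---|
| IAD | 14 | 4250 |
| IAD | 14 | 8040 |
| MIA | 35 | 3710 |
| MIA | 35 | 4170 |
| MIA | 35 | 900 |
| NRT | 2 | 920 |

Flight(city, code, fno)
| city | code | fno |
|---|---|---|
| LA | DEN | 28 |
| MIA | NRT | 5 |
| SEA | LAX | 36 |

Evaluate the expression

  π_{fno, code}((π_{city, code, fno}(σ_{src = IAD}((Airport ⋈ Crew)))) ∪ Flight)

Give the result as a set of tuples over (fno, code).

{(14, LHR), (28, DEN), (36, LAX), (5, NRT)}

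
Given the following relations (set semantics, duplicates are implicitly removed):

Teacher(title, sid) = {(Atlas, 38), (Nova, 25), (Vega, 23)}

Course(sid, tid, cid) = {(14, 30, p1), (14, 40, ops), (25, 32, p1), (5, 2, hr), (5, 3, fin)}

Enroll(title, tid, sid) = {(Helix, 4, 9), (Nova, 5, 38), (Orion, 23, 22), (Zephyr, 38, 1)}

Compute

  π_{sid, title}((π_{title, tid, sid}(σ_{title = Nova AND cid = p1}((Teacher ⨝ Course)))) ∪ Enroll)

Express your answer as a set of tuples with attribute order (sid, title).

Teacher ⋈ Course (natural join on sid): {(Nova, 25, 32, p1)}
Apply σ_{title = Nova AND cid = p1}; surviving tuples: {(Nova, 25, 32, p1)}
π[title, tid, sid]: project onto (title, tid, sid) → {(Nova, 32, 25)}
Set union of the two operands is {(Helix, 4, 9), (Nova, 32, 25), (Nova, 5, 38), (Orion, 23, 22), (Zephyr, 38, 1)}.
π[sid, title]: project onto (sid, title) → {(1, Zephyr), (22, Orion), (25, Nova), (38, Nova), (9, Helix)}

{(1, Zephyr), (22, Orion), (25, Nova), (38, Nova), (9, Helix)}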